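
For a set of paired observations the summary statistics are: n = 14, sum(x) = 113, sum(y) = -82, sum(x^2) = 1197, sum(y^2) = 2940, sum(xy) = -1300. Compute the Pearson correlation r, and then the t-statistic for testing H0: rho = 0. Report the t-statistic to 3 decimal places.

Numerator: nΣxy − (Σx)(Σy) = 14·(-1300) − (113)(-82) = -8934
Denominator: √[(nΣx²−(Σx)²)(nΣy²−(Σy)²)]
  nΣx²−(Σx)² = 14·1197 − 12769 = 3989;  nΣy²−(Σy)² = 14·2940 − 6724 = 34436
  √(3989·34436) = √137365204 = 11720.2903
r = -8934 / 11720.2903 = -0.7623
t = r·√(n−2)/√(1−r²) = -0.7623·√12 / √(1−0.581101) = -2.640685 / 0.647224 = -4.080

-4.080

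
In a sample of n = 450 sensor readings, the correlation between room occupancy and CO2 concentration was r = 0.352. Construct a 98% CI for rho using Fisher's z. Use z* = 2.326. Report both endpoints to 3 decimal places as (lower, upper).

Fisher z: z_r = atanh(r) = ½·ln((1+0.352)/(1−0.352)) = 0.367725
SE(z) = 1/√(n−3) = 1/√447 = 0.047298
98% ⇒ z* = 2.326; margin = 2.326·0.047298 = 0.110015
CI on z-scale: (0.257710, 0.477740)
Back-transform: tanh(0.257710) = 0.252152, tanh(0.477740) = 0.444432

(0.252, 0.444)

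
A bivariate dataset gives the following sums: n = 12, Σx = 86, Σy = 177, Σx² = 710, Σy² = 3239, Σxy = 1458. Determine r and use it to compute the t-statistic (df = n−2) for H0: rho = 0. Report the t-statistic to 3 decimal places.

Numerator: nΣxy − (Σx)(Σy) = 12·1458 − (86)(177) = 2274
Denominator: √[(nΣx²−(Σx)²)(nΣy²−(Σy)²)]
  nΣx²−(Σx)² = 12·710 − 7396 = 1124;  nΣy²−(Σy)² = 12·3239 − 31329 = 7539
  √(1124·7539) = √8473836 = 2910.9854
r = 2274 / 2910.9854 = 0.7812
t = r·√(n−2)/√(1−r²) = 0.7812·√10 / √(1−0.610273) = 2.470371 / 0.624281 = 3.957

3.957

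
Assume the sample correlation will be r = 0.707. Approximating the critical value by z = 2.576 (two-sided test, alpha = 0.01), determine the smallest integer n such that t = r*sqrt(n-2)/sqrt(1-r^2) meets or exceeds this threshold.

Need r·√(n−2)/√(1−r²) ≥ 2.576
√(n−2) ≥ 2.576·√(1−0.499849) / 0.707 = 2.576·0.707214 / 0.707 = 2.5768
n−2 ≥ 6.6399  ⇒  n ≥ 8.6399
Smallest integer n = 9

9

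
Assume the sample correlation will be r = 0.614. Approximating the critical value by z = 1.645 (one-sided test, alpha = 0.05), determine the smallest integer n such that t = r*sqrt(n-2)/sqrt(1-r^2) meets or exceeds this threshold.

r√(n−2)/√(1−r²) ≥ 1.645  ⇔  n−2 ≥ (1.645)²·(1−r²)/r²
(1−r²)/r² = (1−0.376996)/0.376996 = 1.6525
n ≥ 2 + 2.706025·1.6525 = 2 + 4.4717 = 6.4717
⌈6.4717⌉ = 7

7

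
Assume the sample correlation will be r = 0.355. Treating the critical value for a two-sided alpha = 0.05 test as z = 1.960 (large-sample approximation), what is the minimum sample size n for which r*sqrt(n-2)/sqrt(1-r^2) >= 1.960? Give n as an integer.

Need r·√(n−2)/√(1−r²) ≥ 1.960
√(n−2) ≥ 1.960·√(1−0.126025) / 0.355 = 1.960·0.934866 / 0.355 = 5.1615
n−2 ≥ 26.6411  ⇒  n ≥ 28.6411
Smallest integer n = 29

29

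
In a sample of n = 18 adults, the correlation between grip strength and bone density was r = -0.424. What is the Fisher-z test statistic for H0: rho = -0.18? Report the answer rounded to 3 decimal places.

z_r = atanh(-0.424) = -0.452559,  z_0 = atanh(-0.18) = -0.181983
SE = 1/√(n−3) = 1/√15 = 0.258199
z = (z_r − z_0)/SE = (-0.452559 − (-0.181983)) / 0.258199 = -0.270576 / 0.258199 = -1.048

-1.048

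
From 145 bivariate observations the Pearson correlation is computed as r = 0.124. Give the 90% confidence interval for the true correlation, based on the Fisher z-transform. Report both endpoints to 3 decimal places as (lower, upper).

(-0.013, 0.257)

Fisher z: z_r = atanh(r) = ½·ln((1+0.124)/(1−0.124)) = 0.124641
SE(z) = 1/√(n−3) = 1/√142 = 0.083918
90% ⇒ z* = 1.645; margin = 1.645·0.083918 = 0.138045
CI on z-scale: (-0.013404, 0.262686)
Back-transform: tanh(-0.013404) = -0.013403, tanh(0.262686) = 0.256806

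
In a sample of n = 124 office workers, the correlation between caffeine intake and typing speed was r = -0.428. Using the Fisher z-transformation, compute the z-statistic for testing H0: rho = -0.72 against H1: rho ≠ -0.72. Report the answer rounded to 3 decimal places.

4.952

z_r = atanh(-0.428) = -0.457446,  z_0 = atanh(-0.72) = -0.907645
SE = 1/√(n−3) = 1/√121 = 0.090909
z = (z_r − z_0)/SE = (-0.457446 − (-0.907645)) / 0.090909 = 0.450199 / 0.090909 = 4.952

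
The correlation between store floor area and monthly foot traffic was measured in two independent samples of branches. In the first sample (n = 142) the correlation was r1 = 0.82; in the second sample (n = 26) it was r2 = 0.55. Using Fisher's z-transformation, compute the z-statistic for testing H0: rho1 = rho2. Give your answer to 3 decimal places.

2.392

z1 = atanh(0.82) = 1.156817,  z2 = atanh(0.55) = 0.618381
SE = √(1/(n1−3) + 1/(n2−3)) = √(1/139 + 1/23) = √(0.0071942 + 0.0434783) = √0.0506725 = 0.225106
z = (z1 − z2)/SE = (1.156817 − 0.618381) / 0.225106 = 0.538436 / 0.225106 = 2.392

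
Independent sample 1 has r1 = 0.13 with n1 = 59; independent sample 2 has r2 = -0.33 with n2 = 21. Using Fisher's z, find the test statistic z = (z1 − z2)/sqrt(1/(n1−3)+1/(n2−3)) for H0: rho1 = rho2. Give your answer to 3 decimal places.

1.748

Fisher z-transforms: z1 = atanh(0.13) = 0.130740, z2 = atanh(-0.33) = -0.342828; difference d = 0.473568
Var(d) = 1/56 + 1/18 = 0.0178571 + 0.0555556 = 0.0734127
z = d/√Var(d) = 0.473568 / √0.0734127 = 0.473568 / 0.270948 = 1.748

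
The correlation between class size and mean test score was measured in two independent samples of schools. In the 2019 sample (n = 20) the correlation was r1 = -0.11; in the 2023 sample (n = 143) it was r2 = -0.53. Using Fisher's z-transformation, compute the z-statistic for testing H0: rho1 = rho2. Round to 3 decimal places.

1.868

z1 = atanh(-0.11) = -0.110447,  z2 = atanh(-0.53) = -0.590145
SE = √(1/(n1−3) + 1/(n2−3)) = √(1/17 + 1/140) = √(0.0588235 + 0.0071429) = √0.0659664 = 0.256839
z = (z1 − z2)/SE = (-0.110447 − (-0.590145)) / 0.256839 = 0.479698 / 0.256839 = 1.868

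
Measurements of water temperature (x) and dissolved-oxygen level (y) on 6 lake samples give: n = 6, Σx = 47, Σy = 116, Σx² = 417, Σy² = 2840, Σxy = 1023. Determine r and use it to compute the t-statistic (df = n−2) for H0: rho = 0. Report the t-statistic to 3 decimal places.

Numerator: nΣxy − (Σx)(Σy) = 6·1023 − (47)(116) = 686
Denominator: √[(nΣx²−(Σx)²)(nΣy²−(Σy)²)]
  nΣx²−(Σx)² = 6·417 − 2209 = 293;  nΣy²−(Σy)² = 6·2840 − 13456 = 3584
  √(293·3584) = √1050112 = 1024.7497
r = 686 / 1024.7497 = 0.6694
t = r·√(n−2)/√(1−r²) = 0.6694·√4 / √(1−0.448096) = 1.338800 / 0.742902 = 1.802

1.802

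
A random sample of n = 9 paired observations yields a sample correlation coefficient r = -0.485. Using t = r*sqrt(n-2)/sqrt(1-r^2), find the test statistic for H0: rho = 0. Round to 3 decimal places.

1 − r² = 1 − 0.235225 = 0.764775;  √(1−r²) = 0.874514
√(n−2) = √7 = 2.645751
t = r·√(n−2)/√(1−r²) = -0.485 · 2.645751 / 0.874514 = -1.467

-1.467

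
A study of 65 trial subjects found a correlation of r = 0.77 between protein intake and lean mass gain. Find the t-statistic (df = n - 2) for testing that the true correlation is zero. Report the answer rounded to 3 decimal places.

t = r·√(n−2) / √(1−r²) with r = 0.77, n = 65
  = 0.77·√63 / √(1 − 0.5929)
  = 0.77·7.937254 / 0.638044
  = 6.111686 / 0.638044 = 9.579

9.579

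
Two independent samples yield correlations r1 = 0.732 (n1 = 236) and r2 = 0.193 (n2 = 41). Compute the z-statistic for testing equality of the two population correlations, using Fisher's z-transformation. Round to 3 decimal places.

4.216

Fisher z-transforms: z1 = atanh(0.732) = 0.933023, z2 = atanh(0.193) = 0.195451; difference d = 0.737572
Var(d) = 1/233 + 1/38 = 0.0042918 + 0.0263158 = 0.0306076
z = d/√Var(d) = 0.737572 / √0.0306076 = 0.737572 / 0.174950 = 4.216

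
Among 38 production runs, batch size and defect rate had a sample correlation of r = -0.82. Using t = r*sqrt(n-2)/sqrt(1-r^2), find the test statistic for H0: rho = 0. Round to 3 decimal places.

-8.596

1 − r² = 1 − 0.6724 = 0.3276;  √(1−r²) = 0.572364
√(n−2) = √36 = 6.000000
t = r·√(n−2)/√(1−r²) = -0.82 · 6.000000 / 0.572364 = -8.596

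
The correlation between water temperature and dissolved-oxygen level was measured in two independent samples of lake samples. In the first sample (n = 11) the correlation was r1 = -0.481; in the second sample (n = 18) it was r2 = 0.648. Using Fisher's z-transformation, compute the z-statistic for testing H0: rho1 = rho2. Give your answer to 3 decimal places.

-2.961

Fisher z-transforms: z1 = atanh(-0.481) = -0.524284, z2 = atanh(0.648) = 0.771843; difference d = -1.296127
Var(d) = 1/8 + 1/15 = 0.1250000 + 0.0666667 = 0.1916667
z = d/√Var(d) = -1.296127 / √0.1916667 = -1.296127 / 0.437798 = -2.961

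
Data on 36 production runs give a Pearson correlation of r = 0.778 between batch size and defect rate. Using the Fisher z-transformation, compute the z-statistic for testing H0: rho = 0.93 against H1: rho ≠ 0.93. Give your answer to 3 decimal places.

z_r = atanh(0.778) = 1.040284,  z_0 = atanh(0.93) = 1.658390
SE = 1/√(n−3) = 1/√33 = 0.174078
z = (z_r − z_0)/SE = (1.040284 − 1.658390) / 0.174078 = -0.618106 / 0.174078 = -3.551

-3.551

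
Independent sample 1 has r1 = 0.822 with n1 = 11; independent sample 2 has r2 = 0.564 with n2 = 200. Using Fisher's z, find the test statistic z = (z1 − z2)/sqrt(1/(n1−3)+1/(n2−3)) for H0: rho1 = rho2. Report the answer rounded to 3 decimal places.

Fisher z-transforms: z1 = atanh(0.822) = 1.162953, z2 = atanh(0.564) = 0.638680; difference d = 0.524273
Var(d) = 1/8 + 1/197 = 0.1250000 + 0.0050761 = 0.1300761
z = d/√Var(d) = 0.524273 / √0.1300761 = 0.524273 / 0.360661 = 1.454

1.454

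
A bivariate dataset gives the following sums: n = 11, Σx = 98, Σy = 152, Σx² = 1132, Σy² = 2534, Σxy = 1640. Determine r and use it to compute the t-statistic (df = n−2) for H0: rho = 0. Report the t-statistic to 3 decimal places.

4.903

S_xy = nΣxy − ΣxΣy = 11·1640 − 98·152 = 18040 − 14896 = 3144
S_xx = nΣx² − (Σx)² = 11·1132 − 98² = 12452 − 9604 = 2848
S_yy = nΣy² − (Σy)² = 11·2534 − 152² = 27874 − 23104 = 4770
r = S_xy / √(S_xx·S_yy) = 3144 / √(2848·4770) = 3144 / √13584960 = 3144 / 3685.7781 = 0.8530
t = r·√(n−2)/√(1−r²) = 0.8530·√9 / √(1−0.727609) = 2.559000 / 0.521911 = 4.903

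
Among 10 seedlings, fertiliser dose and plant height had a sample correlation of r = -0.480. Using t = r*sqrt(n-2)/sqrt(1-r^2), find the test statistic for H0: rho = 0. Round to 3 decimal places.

t = r·√(n−2) / √(1−r²) with r = -0.480, n = 10
  = -0.480·√8 / √(1 − 0.230400)
  = -0.480·2.828427 / 0.877268
  = -1.357645 / 0.877268 = -1.548

-1.548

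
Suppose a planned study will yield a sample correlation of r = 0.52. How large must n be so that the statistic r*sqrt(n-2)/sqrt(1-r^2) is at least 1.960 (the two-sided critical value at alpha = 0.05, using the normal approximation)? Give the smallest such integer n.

Need r·√(n−2)/√(1−r²) ≥ 1.960
√(n−2) ≥ 1.960·√(1−0.2704) / 0.52 = 1.960·0.854166 / 0.52 = 3.2195
n−2 ≥ 10.3652  ⇒  n ≥ 12.3652
Smallest integer n = 13

13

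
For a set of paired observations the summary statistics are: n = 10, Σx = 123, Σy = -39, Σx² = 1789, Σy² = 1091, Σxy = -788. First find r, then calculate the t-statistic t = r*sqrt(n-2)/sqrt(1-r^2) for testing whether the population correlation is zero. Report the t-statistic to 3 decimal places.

Numerator: nΣxy − (Σx)(Σy) = 10·(-788) − (123)(-39) = -3083
Denominator: √[(nΣx²−(Σx)²)(nΣy²−(Σy)²)]
  nΣx²−(Σx)² = 10·1789 − 15129 = 2761;  nΣy²−(Σy)² = 10·1091 − 1521 = 9389
  √(2761·9389) = √25923029 = 5091.4663
r = -3083 / 5091.4663 = -0.6055
t = r·√(n−2)/√(1−r²) = -0.6055·√8 / √(1−0.366630) = -1.712613 / 0.795845 = -2.152

-2.152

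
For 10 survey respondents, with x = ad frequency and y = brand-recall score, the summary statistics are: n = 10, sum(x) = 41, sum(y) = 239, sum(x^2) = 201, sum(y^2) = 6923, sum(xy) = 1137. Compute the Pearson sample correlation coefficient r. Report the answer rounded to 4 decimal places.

0.7871

Numerator: nΣxy − (Σx)(Σy) = 10·1137 − (41)(239) = 1571
Denominator: √[(nΣx²−(Σx)²)(nΣy²−(Σy)²)]
  nΣx²−(Σx)² = 10·201 − 1681 = 329;  nΣy²−(Σy)² = 10·6923 − 57121 = 12109
  √(329·12109) = √3983861 = 1995.9612
r = 1571 / 1995.9612 = 0.7871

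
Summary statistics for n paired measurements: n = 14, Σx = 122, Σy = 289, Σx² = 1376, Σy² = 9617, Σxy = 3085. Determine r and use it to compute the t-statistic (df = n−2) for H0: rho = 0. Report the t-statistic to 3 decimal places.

2.166

S_xy = nΣxy − ΣxΣy = 14·3085 − 122·289 = 43190 − 35258 = 7932
S_xx = nΣx² − (Σx)² = 14·1376 − 122² = 19264 − 14884 = 4380
S_yy = nΣy² − (Σy)² = 14·9617 − 289² = 134638 − 83521 = 51117
r = S_xy / √(S_xx·S_yy) = 7932 / √(4380·51117) = 7932 / √223892460 = 7932 / 14963.0365 = 0.5301
t = r·√(n−2)/√(1−r²) = 0.5301·√12 / √(1−0.281006) = 1.836320 / 0.847935 = 2.166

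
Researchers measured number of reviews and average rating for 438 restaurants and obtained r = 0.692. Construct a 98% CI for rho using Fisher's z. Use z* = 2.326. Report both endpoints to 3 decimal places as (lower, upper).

(0.629, 0.746)

Fisher z: z_r = atanh(r) = ½·ln((1+0.692)/(1−0.692)) = 0.851783
SE(z) = 1/√(n−3) = 1/√435 = 0.047946
98% ⇒ z* = 2.326; margin = 2.326·0.047946 = 0.111522
CI on z-scale: (0.740261, 0.963305)
Back-transform: tanh(0.740261) = 0.629303, tanh(0.963305) = 0.745747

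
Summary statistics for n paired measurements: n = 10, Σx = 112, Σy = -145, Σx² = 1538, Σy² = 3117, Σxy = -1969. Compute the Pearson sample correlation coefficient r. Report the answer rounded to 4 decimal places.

-0.6432

Numerator: nΣxy − (Σx)(Σy) = 10·(-1969) − (112)(-145) = -3450
Denominator: √[(nΣx²−(Σx)²)(nΣy²−(Σy)²)]
  nΣx²−(Σx)² = 10·1538 − 12544 = 2836;  nΣy²−(Σy)² = 10·3117 − 21025 = 10145
  √(2836·10145) = √28771220 = 5363.8811
r = -3450 / 5363.8811 = -0.6432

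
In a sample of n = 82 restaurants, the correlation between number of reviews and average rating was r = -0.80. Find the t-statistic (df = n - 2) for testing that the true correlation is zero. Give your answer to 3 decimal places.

1 − r² = 1 − 0.6400 = 0.3600;  √(1−r²) = 0.600000
√(n−2) = √80 = 8.944272
t = r·√(n−2)/√(1−r²) = -0.80 · 8.944272 / 0.600000 = -11.926

-11.926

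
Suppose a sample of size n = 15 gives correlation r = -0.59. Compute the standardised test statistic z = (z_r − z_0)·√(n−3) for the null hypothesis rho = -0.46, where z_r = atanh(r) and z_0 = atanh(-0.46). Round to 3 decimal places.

-0.625

Fisher z: atanh(-0.59) = -0.677666, atanh(-0.46) = -0.497311
z = (z_r − z_0)·√(n−3) = (-0.677666 − (-0.497311))·√12 = -0.180355 · 3.464102 = -0.625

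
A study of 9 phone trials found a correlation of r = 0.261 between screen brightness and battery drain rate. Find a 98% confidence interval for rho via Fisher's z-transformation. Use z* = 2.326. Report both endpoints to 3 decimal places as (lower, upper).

(-0.593, 0.839)

z_r = atanh(0.261) = 0.267181;  SE = 1/√(n−3) = 1/√6 = 0.408248
z-limits: 0.267181 ± 2.326·0.408248 = 0.267181 ± 0.949585 = [-0.682404, 1.216766]
ρ-limits: (tanh -0.682404, tanh 1.216766) = (-0.593, 0.839)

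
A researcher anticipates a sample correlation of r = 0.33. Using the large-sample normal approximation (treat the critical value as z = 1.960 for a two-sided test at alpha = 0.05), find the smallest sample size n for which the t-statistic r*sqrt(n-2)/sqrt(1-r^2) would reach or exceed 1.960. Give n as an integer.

34

r√(n−2)/√(1−r²) ≥ 1.960  ⇔  n−2 ≥ (1.960)²·(1−r²)/r²
(1−r²)/r² = (1−0.1089)/0.1089 = 8.1827
n ≥ 2 + 3.8416·8.1827 = 2 + 31.4347 = 33.4347
⌈33.4347⌉ = 34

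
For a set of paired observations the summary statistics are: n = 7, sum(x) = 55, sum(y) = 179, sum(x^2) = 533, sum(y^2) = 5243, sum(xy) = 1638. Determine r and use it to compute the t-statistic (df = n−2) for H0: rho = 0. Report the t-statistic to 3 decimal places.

4.454

S_xy = nΣxy − ΣxΣy = 7·1638 − 55·179 = 11466 − 9845 = 1621
S_xx = nΣx² − (Σx)² = 7·533 − 55² = 3731 − 3025 = 706
S_yy = nΣy² − (Σy)² = 7·5243 − 179² = 36701 − 32041 = 4660
r = S_xy / √(S_xx·S_yy) = 1621 / √(706·4660) = 1621 / √3289960 = 1621 / 1813.8247 = 0.8937
t = r·√(n−2)/√(1−r²) = 0.8937·√5 / √(1−0.798700) = 1.998374 / 0.448665 = 4.454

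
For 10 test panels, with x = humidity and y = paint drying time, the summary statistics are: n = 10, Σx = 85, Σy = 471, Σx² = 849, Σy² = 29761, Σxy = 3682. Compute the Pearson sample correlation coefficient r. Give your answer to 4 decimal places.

-0.3284

Numerator: nΣxy − (Σx)(Σy) = 10·3682 − (85)(471) = -3215
Denominator: √[(nΣx²−(Σx)²)(nΣy²−(Σy)²)]
  nΣx²−(Σx)² = 10·849 − 7225 = 1265;  nΣy²−(Σy)² = 10·29761 − 221841 = 75769
  √(1265·75769) = √95847785 = 9790.1882
r = -3215 / 9790.1882 = -0.3284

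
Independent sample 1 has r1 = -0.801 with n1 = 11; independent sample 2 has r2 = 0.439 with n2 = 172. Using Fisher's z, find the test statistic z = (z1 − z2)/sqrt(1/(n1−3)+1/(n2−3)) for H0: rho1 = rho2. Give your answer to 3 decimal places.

z1 = atanh(-0.801) = -1.101396,  z2 = atanh(0.439) = 0.470991
SE = √(1/(n1−3) + 1/(n2−3)) = √(1/8 + 1/169) = √(0.1250000 + 0.0059172) = √0.1309172 = 0.361825
z = (z1 − z2)/SE = (-1.101396 − 0.470991) / 0.361825 = -1.572387 / 0.361825 = -4.346

-4.346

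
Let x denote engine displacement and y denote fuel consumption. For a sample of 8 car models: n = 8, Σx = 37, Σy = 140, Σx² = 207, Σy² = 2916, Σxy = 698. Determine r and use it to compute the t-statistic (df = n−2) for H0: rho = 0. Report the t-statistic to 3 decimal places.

S_xy = nΣxy − ΣxΣy = 8·698 − 37·140 = 5584 − 5180 = 404
S_xx = nΣx² − (Σx)² = 8·207 − 37² = 1656 − 1369 = 287
S_yy = nΣy² − (Σy)² = 8·2916 − 140² = 23328 − 19600 = 3728
r = S_xy / √(S_xx·S_yy) = 404 / √(287·3728) = 404 / √1069936 = 404 / 1034.3771 = 0.3906
t = r·√(n−2)/√(1−r²) = 0.3906·√6 / √(1−0.152568) = 0.956771 / 0.920561 = 1.039

1.039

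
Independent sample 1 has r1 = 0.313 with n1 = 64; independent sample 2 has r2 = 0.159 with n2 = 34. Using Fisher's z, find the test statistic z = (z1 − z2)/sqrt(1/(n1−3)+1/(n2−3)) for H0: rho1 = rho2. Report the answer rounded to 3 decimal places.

Fisher z-transforms: z1 = atanh(0.313) = 0.323868, z2 = atanh(0.159) = 0.160361; difference d = 0.163507
Var(d) = 1/61 + 1/31 = 0.0163934 + 0.0322581 = 0.0486515
z = d/√Var(d) = 0.163507 / √0.0486515 = 0.163507 / 0.220571 = 0.741

0.741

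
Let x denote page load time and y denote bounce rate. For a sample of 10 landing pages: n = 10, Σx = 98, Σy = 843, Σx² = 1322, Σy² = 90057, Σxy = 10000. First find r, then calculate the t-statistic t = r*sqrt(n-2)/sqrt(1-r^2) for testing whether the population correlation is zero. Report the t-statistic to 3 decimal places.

S_xy = nΣxy − ΣxΣy = 10·10000 − 98·843 = 100000 − 82614 = 17386
S_xx = nΣx² − (Σx)² = 10·1322 − 98² = 13220 − 9604 = 3616
S_yy = nΣy² − (Σy)² = 10·90057 − 843² = 900570 − 710649 = 189921
r = S_xy / √(S_xx·S_yy) = 17386 / √(3616·189921) = 17386 / √686754336 = 17386 / 26205.9981 = 0.6634
t = r·√(n−2)/√(1−r²) = 0.6634·√8 / √(1−0.440100) = 1.876379 / 0.748265 = 2.508

2.508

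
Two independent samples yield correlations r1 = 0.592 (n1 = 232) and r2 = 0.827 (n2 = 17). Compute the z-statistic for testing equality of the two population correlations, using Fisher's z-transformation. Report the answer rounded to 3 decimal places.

Fisher z-transforms: z1 = atanh(0.592) = 0.680740, z2 = atanh(0.827) = 1.178569; difference d = -0.497829
Var(d) = 1/229 + 1/14 = 0.0043668 + 0.0714286 = 0.0757954
z = d/√Var(d) = -0.497829 / √0.0757954 = -0.497829 / 0.275310 = -1.808

-1.808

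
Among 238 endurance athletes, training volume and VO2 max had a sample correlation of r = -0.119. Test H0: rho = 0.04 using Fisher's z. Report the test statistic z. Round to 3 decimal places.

z_r = atanh(-0.119) = -0.119567,  z_0 = atanh(0.04) = 0.040021
SE = 1/√(n−3) = 1/√235 = 0.065233
z = (z_r − z_0)/SE = (-0.119567 − 0.040021) / 0.065233 = -0.159588 / 0.065233 = -2.446

-2.446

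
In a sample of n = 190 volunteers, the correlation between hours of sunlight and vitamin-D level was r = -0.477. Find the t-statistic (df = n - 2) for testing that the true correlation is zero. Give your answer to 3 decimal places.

t = r·√(n−2) / √(1−r²) with r = -0.477, n = 190
  = -0.477·√188 / √(1 − 0.227529)
  = -0.477·13.711309 / 0.878903
  = -6.540294 / 0.878903 = -7.441

-7.441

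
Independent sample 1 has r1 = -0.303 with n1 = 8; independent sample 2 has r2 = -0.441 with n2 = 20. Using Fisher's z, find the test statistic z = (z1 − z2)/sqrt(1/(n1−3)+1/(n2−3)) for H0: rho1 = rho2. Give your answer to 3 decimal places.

z1 = atanh(-0.303) = -0.312820,  z2 = atanh(-0.441) = -0.473472
SE = √(1/(n1−3) + 1/(n2−3)) = √(1/5 + 1/17) = √(0.2000000 + 0.0588235) = √0.2588235 = 0.508747
z = (z1 − z2)/SE = (-0.312820 − (-0.473472)) / 0.508747 = 0.160652 / 0.508747 = 0.316

0.316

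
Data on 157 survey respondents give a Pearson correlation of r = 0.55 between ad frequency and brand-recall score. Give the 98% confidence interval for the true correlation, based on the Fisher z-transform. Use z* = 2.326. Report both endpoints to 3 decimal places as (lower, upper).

Fisher z: z_r = atanh(r) = ½·ln((1+0.55)/(1−0.55)) = 0.618381
SE(z) = 1/√(n−3) = 1/√154 = 0.080582
98% ⇒ z* = 2.326; margin = 2.326·0.080582 = 0.187434
CI on z-scale: (0.430947, 0.805815)
Back-transform: tanh(0.430947) = 0.406112, tanh(0.805815) = 0.667275

(0.406, 0.667)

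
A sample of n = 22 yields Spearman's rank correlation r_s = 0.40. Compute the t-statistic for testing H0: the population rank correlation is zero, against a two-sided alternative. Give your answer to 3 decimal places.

t = r_s·√(n−2) / √(1−r_s²) with r_s = 0.40, n = 22
  = 0.40·√20 / √(1 − 0.1600)
  = 0.40·4.472136 / 0.916515
  = 1.788854 / 0.916515 = 1.952

1.952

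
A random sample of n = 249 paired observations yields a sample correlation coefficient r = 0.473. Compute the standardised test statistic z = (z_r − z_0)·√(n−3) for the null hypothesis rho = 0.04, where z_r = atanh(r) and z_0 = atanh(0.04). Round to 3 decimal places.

7.433

z_r = atanh(0.473) = 0.513928,  z_0 = atanh(0.04) = 0.040021
SE = 1/√(n−3) = 1/√246 = 0.063758
z = (z_r − z_0)/SE = (0.513928 − 0.040021) / 0.063758 = 0.473907 / 0.063758 = 7.433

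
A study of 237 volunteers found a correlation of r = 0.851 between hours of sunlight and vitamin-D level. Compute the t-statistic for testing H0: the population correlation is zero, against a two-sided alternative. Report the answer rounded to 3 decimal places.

24.841

t = r·√(n−2) / √(1−r²) with r = 0.851, n = 237
  = 0.851·√235 / √(1 − 0.724201)
  = 0.851·15.329710 / 0.525166
  = 13.045583 / 0.525166 = 24.841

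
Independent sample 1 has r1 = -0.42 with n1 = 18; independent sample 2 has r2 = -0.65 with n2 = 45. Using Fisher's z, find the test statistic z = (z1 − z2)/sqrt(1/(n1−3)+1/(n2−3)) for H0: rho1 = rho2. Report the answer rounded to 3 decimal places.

1.089

Fisher z-transforms: z1 = atanh(-0.42) = -0.447692, z2 = atanh(-0.65) = -0.775299; difference d = 0.327607
Var(d) = 1/15 + 1/42 = 0.0666667 + 0.0238095 = 0.0904762
z = d/√Var(d) = 0.327607 / √0.0904762 = 0.327607 / 0.300793 = 1.089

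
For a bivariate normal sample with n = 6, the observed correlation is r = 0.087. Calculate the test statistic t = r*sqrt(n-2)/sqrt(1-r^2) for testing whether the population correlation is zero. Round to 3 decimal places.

t = r·√(n−2) / √(1−r²) with r = 0.087, n = 6
  = 0.087·√4 / √(1 − 0.007569)
  = 0.087·2.000000 / 0.996208
  = 0.174000 / 0.996208 = 0.175

0.175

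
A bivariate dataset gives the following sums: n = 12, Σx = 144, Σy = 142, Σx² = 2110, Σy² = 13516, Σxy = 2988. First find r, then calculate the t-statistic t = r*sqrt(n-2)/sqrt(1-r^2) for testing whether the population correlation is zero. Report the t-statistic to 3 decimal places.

2.396

Numerator: nΣxy − (Σx)(Σy) = 12·2988 − (144)(142) = 15408
Denominator: √[(nΣx²−(Σx)²)(nΣy²−(Σy)²)]
  nΣx²−(Σx)² = 12·2110 − 20736 = 4584;  nΣy²−(Σy)² = 12·13516 − 20164 = 142028
  √(4584·142028) = √651056352 = 25515.8059
r = 15408 / 25515.8059 = 0.6039
t = r·√(n−2)/√(1−r²) = 0.6039·√10 / √(1−0.364695) = 1.909699 / 0.797060 = 2.396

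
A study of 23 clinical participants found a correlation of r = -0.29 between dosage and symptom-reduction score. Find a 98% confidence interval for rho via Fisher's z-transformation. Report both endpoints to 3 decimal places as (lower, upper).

Fisher z: z_r = atanh(r) = ½·ln((1+(-0.29))/(1−(-0.29))) = -0.298566
SE(z) = 1/√(n−3) = 1/√20 = 0.223607
98% ⇒ z* = 2.326; margin = 2.326·0.223607 = 0.520110
CI on z-scale: (-0.818676, 0.221544)
Back-transform: tanh(-0.818676) = -0.674349, tanh(0.221544) = 0.217989

(-0.674, 0.218)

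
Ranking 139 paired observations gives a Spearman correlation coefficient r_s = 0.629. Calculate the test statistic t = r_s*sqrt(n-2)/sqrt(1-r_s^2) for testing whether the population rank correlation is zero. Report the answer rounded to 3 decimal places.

9.470

1 − r_s² = 1 − 0.395641 = 0.604359;  √(1−r_s²) = 0.777405
√(n−2) = √137 = 11.704700
t = r_s·√(n−2)/√(1−r_s²) = 0.629 · 11.704700 / 0.777405 = 9.470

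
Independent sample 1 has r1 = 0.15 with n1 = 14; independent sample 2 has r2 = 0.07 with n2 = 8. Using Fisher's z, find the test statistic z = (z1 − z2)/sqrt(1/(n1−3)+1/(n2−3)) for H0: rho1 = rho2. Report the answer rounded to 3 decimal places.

0.150

z1 = atanh(0.15) = 0.151140,  z2 = atanh(0.07) = 0.070115
SE = √(1/(n1−3) + 1/(n2−3)) = √(1/11 + 1/5) = √(0.0909091 + 0.2000000) = √0.2909091 = 0.539360
z = (z1 − z2)/SE = (0.151140 − 0.070115) / 0.539360 = 0.081025 / 0.539360 = 0.150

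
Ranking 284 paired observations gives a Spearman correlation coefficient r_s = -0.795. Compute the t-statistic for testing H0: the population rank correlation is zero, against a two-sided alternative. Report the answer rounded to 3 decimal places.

t = r_s·√(n−2) / √(1−r_s²) with r_s = -0.795, n = 284
  = -0.795·√282 / √(1 − 0.632025)
  = -0.795·16.792856 / 0.606609
  = -13.350321 / 0.606609 = -22.008

-22.008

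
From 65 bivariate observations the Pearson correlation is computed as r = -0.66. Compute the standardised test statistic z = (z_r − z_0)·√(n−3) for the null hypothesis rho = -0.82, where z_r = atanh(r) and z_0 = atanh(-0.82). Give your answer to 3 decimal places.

2.866

z_r = atanh(-0.66) = -0.792814,  z_0 = atanh(-0.82) = -1.156817
SE = 1/√(n−3) = 1/√62 = 0.127000
z = (z_r − z_0)/SE = (-0.792814 − (-1.156817)) / 0.127000 = 0.364003 / 0.127000 = 2.866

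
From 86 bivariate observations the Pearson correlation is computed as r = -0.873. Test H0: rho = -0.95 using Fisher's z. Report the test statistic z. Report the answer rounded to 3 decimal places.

Fisher z: atanh(-0.873) = -1.345555, atanh(-0.95) = -1.831781
z = (z_r − z_0)·√(n−3) = (-1.345555 − (-1.831781))·√83 = 0.486226 · 9.110434 = 4.430

4.430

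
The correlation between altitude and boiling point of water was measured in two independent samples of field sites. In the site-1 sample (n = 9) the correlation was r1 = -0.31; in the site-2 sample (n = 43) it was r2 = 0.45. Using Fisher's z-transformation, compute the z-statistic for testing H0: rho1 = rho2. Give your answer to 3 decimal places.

-1.839

Fisher z-transforms: z1 = atanh(-0.31) = -0.320545, z2 = atanh(0.45) = 0.484700; difference d = -0.805245
Var(d) = 1/6 + 1/40 = 0.1666667 + 0.0250000 = 0.1916667
z = d/√Var(d) = -0.805245 / √0.1916667 = -0.805245 / 0.437798 = -1.839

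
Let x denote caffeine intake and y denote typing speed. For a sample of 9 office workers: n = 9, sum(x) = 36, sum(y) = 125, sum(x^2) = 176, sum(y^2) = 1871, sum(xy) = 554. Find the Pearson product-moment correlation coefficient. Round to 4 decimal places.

0.8219

Numerator: nΣxy − (Σx)(Σy) = 9·554 − (36)(125) = 486
Denominator: √[(nΣx²−(Σx)²)(nΣy²−(Σy)²)]
  nΣx²−(Σx)² = 9·176 − 1296 = 288;  nΣy²−(Σy)² = 9·1871 − 15625 = 1214
  √(288·1214) = √349632 = 591.2969
r = 486 / 591.2969 = 0.8219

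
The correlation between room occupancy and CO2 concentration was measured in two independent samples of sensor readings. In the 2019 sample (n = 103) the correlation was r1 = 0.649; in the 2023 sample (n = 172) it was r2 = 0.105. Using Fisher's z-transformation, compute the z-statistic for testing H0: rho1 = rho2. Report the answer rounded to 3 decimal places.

5.296

z1 = atanh(0.649) = 0.773569,  z2 = atanh(0.105) = 0.105388
SE = √(1/(n1−3) + 1/(n2−3)) = √(1/100 + 1/169) = √(0.0100000 + 0.0059172) = √0.0159172 = 0.126163
z = (z1 − z2)/SE = (0.773569 − 0.105388) / 0.126163 = 0.668181 / 0.126163 = 5.296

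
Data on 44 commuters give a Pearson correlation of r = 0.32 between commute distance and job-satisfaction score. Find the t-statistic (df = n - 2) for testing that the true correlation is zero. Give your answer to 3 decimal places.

t = r·√(n−2) / √(1−r²) with r = 0.32, n = 44
  = 0.32·√42 / √(1 − 0.1024)
  = 0.32·6.480741 / 0.947418
  = 2.073837 / 0.947418 = 2.189

2.189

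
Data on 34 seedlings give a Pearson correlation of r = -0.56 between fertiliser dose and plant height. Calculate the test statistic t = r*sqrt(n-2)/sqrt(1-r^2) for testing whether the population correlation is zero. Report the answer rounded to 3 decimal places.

1 − r² = 1 − 0.3136 = 0.6864;  √(1−r²) = 0.828493
√(n−2) = √32 = 5.656854
t = r·√(n−2)/√(1−r²) = -0.56 · 5.656854 / 0.828493 = -3.824

-3.824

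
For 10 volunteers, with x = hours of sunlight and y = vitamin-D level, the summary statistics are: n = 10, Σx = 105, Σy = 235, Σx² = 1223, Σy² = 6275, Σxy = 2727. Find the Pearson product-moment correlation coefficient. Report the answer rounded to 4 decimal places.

S_xy = nΣxy − ΣxΣy = 10·2727 − 105·235 = 27270 − 24675 = 2595
S_xx = nΣx² − (Σx)² = 10·1223 − 105² = 12230 − 11025 = 1205
S_yy = nΣy² − (Σy)² = 10·6275 − 235² = 62750 − 55225 = 7525
r = S_xy / √(S_xx·S_yy) = 2595 / √(1205·7525) = 2595 / √9067625 = 2595 / 3011.2497 = 0.8618

0.8618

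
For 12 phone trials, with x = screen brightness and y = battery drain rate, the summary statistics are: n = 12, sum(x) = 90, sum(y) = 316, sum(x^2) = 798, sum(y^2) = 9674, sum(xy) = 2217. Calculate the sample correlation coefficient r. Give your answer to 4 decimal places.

-0.3751

S_xy = nΣxy − ΣxΣy = 12·2217 − 90·316 = 26604 − 28440 = -1836
S_xx = nΣx² − (Σx)² = 12·798 − 90² = 9576 − 8100 = 1476
S_yy = nΣy² − (Σy)² = 12·9674 − 316² = 116088 − 99856 = 16232
r = S_xy / √(S_xx·S_yy) = -1836 / √(1476·16232) = -1836 / √23958432 = -1836 / 4894.7351 = -0.3751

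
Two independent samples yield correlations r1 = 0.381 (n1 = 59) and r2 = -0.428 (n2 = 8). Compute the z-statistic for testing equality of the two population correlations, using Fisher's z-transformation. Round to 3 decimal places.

1.840

z1 = atanh(0.381) = 0.401229,  z2 = atanh(-0.428) = -0.457446
SE = √(1/(n1−3) + 1/(n2−3)) = √(1/56 + 1/5) = √(0.0178571 + 0.2000000) = √0.2178571 = 0.466752
z = (z1 − z2)/SE = (0.401229 − (-0.457446)) / 0.466752 = 0.858675 / 0.466752 = 1.840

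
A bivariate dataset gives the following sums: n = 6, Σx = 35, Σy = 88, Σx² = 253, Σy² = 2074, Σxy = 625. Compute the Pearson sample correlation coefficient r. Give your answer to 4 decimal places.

Numerator: nΣxy − (Σx)(Σy) = 6·625 − (35)(88) = 670
Denominator: √[(nΣx²−(Σx)²)(nΣy²−(Σy)²)]
  nΣx²−(Σx)² = 6·253 − 1225 = 293;  nΣy²−(Σy)² = 6·2074 − 7744 = 4700
  √(293·4700) = √1377100 = 1173.4990
r = 670 / 1173.4990 = 0.5709

0.5709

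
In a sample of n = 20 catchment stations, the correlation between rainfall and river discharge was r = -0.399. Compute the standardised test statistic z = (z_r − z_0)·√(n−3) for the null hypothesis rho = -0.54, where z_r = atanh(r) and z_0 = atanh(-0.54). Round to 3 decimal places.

Fisher z: atanh(-0.399) = -0.422459, atanh(-0.54) = -0.604156
z = (z_r − z_0)·√(n−3) = (-0.422459 − (-0.604156))·√17 = 0.181697 · 4.123106 = 0.749

0.749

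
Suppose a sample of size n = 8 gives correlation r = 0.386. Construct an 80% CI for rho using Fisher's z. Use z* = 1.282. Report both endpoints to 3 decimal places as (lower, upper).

(-0.165, 0.753)

z_r = atanh(0.386) = 0.407091;  SE = 1/√(n−3) = 1/√5 = 0.447214
z-limits: 0.407091 ± 1.282·0.447214 = 0.407091 ± 0.573328 = [-0.166237, 0.980419]
ρ-limits: (tanh -0.166237, tanh 0.980419) = (-0.165, 0.753)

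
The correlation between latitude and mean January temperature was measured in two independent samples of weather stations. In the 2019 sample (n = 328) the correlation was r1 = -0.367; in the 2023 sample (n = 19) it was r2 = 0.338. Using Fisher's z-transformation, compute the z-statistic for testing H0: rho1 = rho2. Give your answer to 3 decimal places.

Fisher z-transforms: z1 = atanh(-0.367) = -0.384952, z2 = atanh(0.338) = 0.351833; difference d = -0.736785
Var(d) = 1/325 + 1/16 = 0.0030769 + 0.0625000 = 0.0655769
z = d/√Var(d) = -0.736785 / √0.0655769 = -0.736785 / 0.256080 = -2.877

-2.877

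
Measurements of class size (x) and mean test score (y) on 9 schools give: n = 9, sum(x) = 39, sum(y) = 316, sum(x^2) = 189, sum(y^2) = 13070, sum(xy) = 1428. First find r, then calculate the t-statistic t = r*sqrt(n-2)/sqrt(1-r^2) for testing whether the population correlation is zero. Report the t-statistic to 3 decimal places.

0.817

S_xy = nΣxy − ΣxΣy = 9·1428 − 39·316 = 12852 − 12324 = 528
S_xx = nΣx² − (Σx)² = 9·189 − 39² = 1701 − 1521 = 180
S_yy = nΣy² − (Σy)² = 9·13070 − 316² = 117630 − 99856 = 17774
r = S_xy / √(S_xx·S_yy) = 528 / √(180·17774) = 528 / √3199320 = 528 / 1788.6643 = 0.2952
t = r·√(n−2)/√(1−r²) = 0.2952·√7 / √(1−0.087143) = 0.781026 / 0.955436 = 0.817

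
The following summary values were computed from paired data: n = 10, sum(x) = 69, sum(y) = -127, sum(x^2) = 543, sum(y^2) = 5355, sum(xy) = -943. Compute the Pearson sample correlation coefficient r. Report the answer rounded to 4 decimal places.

S_xy = nΣxy − ΣxΣy = 10·(-943) − 69·(-127) = -9430 − (-8763) = -667
S_xx = nΣx² − (Σx)² = 10·543 − 69² = 5430 − 4761 = 669
S_yy = nΣy² − (Σy)² = 10·5355 − (-127)² = 53550 − 16129 = 37421
r = S_xy / √(S_xx·S_yy) = -667 / √(669·37421) = -667 / √25034649 = -667 / 5003.4637 = -0.1333

-0.1333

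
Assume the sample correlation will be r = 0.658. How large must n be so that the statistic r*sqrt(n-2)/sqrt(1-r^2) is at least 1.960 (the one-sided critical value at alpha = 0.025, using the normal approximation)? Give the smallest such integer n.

8

Need r·√(n−2)/√(1−r²) ≥ 1.960
√(n−2) ≥ 1.960·√(1−0.432964) / 0.658 = 1.960·0.753018 / 0.658 = 2.2430
n−2 ≥ 5.0310  ⇒  n ≥ 7.0310
Smallest integer n = 8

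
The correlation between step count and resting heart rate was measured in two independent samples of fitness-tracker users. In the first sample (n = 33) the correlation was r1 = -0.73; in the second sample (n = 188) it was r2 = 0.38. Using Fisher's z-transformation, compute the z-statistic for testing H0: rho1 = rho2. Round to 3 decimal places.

-6.751

Fisher z-transforms: z1 = atanh(-0.73) = -0.928727, z2 = atanh(0.38) = 0.400060; difference d = -1.328787
Var(d) = 1/30 + 1/185 = 0.0333333 + 0.0054054 = 0.0387387
z = d/√Var(d) = -1.328787 / √0.0387387 = -1.328787 / 0.196821 = -6.751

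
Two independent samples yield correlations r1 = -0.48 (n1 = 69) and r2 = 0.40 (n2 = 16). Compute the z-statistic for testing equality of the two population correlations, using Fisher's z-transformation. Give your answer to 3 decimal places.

-3.120

Fisher z-transforms: z1 = atanh(-0.48) = -0.522984, z2 = atanh(0.40) = 0.423649; difference d = -0.946633
Var(d) = 1/66 + 1/13 = 0.0151515 + 0.0769231 = 0.0920746
z = d/√Var(d) = -0.946633 / √0.0920746 = -0.946633 / 0.303438 = -3.120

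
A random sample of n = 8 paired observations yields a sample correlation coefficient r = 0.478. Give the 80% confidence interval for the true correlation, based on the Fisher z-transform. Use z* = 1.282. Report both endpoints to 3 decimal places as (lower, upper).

(-0.053, 0.798)

Fisher z: z_r = atanh(r) = ½·ln((1+0.478)/(1−0.478)) = 0.520389
SE(z) = 1/√(n−3) = 1/√5 = 0.447214
80% ⇒ z* = 1.282; margin = 1.282·0.447214 = 0.573328
CI on z-scale: (-0.052939, 1.093717)
Back-transform: tanh(-0.052939) = -0.052890, tanh(1.093717) = 0.798231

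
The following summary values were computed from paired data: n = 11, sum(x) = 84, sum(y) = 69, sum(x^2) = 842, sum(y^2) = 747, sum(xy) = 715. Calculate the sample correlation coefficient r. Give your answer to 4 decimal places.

Numerator: nΣxy − (Σx)(Σy) = 11·715 − (84)(69) = 2069
Denominator: √[(nΣx²−(Σx)²)(nΣy²−(Σy)²)]
  nΣx²−(Σx)² = 11·842 − 7056 = 2206;  nΣy²−(Σy)² = 11·747 − 4761 = 3456
  √(2206·3456) = √7623936 = 2761.1476
r = 2069 / 2761.1476 = 0.7493

0.7493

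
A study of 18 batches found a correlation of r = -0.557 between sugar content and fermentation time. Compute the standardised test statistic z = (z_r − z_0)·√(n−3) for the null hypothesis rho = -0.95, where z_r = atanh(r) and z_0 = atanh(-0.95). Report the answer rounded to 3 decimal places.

Fisher z: atanh(-0.557) = -0.628473, atanh(-0.95) = -1.831781
z = (z_r − z_0)·√(n−3) = (-0.628473 − (-1.831781))·√15 = 1.203308 · 3.872983 = 4.660

4.660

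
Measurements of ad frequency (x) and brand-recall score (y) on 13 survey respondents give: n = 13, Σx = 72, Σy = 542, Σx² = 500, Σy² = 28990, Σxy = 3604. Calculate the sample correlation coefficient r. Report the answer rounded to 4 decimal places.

0.7485

Numerator: nΣxy − (Σx)(Σy) = 13·3604 − (72)(542) = 7828
Denominator: √[(nΣx²−(Σx)²)(nΣy²−(Σy)²)]
  nΣx²−(Σx)² = 13·500 − 5184 = 1316;  nΣy²−(Σy)² = 13·28990 − 293764 = 83106
  √(1316·83106) = √109367496 = 10457.8916
r = 7828 / 10457.8916 = 0.7485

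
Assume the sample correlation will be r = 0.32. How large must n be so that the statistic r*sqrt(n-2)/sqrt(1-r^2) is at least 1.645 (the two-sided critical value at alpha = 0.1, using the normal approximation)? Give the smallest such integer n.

r√(n−2)/√(1−r²) ≥ 1.645  ⇔  n−2 ≥ (1.645)²·(1−r²)/r²
(1−r²)/r² = (1−0.1024)/0.1024 = 8.7656
n ≥ 2 + 2.706025·8.7656 = 2 + 23.7199 = 25.7199
⌈25.7199⌉ = 26

26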